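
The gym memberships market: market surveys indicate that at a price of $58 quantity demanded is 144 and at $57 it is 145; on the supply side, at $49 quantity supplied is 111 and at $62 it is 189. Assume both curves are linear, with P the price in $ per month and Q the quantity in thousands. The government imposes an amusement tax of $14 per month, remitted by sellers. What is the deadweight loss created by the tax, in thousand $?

Deadweight loss = $84 thousand.

Demand slope: (145 − 144)/(57 − 58) = -1, so Qd = 202 − P.
Supply slope: (189 − 111)/(62 − 49) = 6, so Qs = 6P − 183.
Before the tax: set 202 − P = 6P − 183 → P* = $55, Q* = 147.
With the tax collected from sellers, supply shifts: Qs = 6(P − 14) − 183.
New equilibrium: consumers pay $67, sellers receive $53, Q = 135. (Wedge: Pb − Ps = 14.)
Quantity falls by |ΔQ| = |147 − 135| = 12.
DWL = ½ · t · |ΔQ| = ½ · 14 · 12 = $84.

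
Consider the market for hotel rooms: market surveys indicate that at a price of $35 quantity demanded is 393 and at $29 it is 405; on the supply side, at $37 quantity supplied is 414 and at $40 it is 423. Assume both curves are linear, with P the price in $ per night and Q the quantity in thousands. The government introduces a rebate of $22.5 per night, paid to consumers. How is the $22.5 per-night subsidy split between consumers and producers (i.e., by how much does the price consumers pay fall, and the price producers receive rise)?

Consumers gain $13.5 per night; producers gain $9 per night.

Demand slope: (405 − 393)/(29 − 35) = -2, so Qd = 463 − 2P.
Supply slope: (423 − 414)/(40 − 37) = 3, so Qs = 3P + 303.
Before the subsidy: set 463 − 2P = 3P + 303 → P* = $32, Q* = 399.
With a per-unit subsidy paid to consumers, each effectively pays P − 22.5, so demand becomes Qd = 463 − 2(P − 22.5).
Solving gives Q = 426 with consumers paying $18.5 and producers receiving $41 (the $22.5 wedge).
Gain to consumers: $13.5; to producers: $9. (They sum to $22.5.)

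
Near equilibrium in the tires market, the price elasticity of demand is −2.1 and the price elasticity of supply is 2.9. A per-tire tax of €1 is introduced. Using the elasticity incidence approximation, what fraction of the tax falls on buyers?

Incidence ratio: buyers' share ≈ εs / (εs + |εd|) = 2.9 / (2.9 + 2.1) = 0.58.
Supply is the more elastic side, so buyers bear the larger share.

Buyers' share ≈ 0.58.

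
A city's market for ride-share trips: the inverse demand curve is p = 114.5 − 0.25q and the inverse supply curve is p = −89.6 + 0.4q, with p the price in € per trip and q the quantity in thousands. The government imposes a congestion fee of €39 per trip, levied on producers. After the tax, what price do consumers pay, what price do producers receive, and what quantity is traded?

Consumers pay €51; producers receive €12; quantity = 254.

Rewrite in direct form: qd = 458 − 4p and qs = 2.5p + 224.
Before the tax: set 458 − 4p = 2.5p + 224 → p* = €36, q* = 314.
With the tax collected from producers, supply shifts: qs = 2.5(p − 39) + 224.
New equilibrium: consumers pay €51, producers receive €12, q = 254. (Wedge: pb − ps = 39.)
The less price-elastic side of the market bears the larger share of a per-unit tax.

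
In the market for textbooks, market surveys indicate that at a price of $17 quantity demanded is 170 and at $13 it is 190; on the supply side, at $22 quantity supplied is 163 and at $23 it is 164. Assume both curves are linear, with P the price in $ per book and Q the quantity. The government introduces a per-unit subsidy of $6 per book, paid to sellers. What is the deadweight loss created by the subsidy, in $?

Deadweight loss = $15.

Demand slope: (190 − 170)/(13 − 17) = -5, so Qd = 255 − 5P.
Supply slope: (164 − 163)/(23 − 22) = 1, so Qs = P + 141.
Without the subsidy, 255 − 5P = P + 141 gives 6P = 114, so P* = $19 and Q* = 160.
With a per-unit subsidy paid to sellers, each receives P + 6 per unit sold, so supply becomes Qs = (P + 6) + 141.
Solving gives Q = 165 with buyers paying $18 and sellers receiving $24 (the $6 wedge).
Quantity rises by |ΔQ| = |160 − 165| = 5.
DWL = ½ · t · |ΔQ| = ½ · 6 · 5 = $15.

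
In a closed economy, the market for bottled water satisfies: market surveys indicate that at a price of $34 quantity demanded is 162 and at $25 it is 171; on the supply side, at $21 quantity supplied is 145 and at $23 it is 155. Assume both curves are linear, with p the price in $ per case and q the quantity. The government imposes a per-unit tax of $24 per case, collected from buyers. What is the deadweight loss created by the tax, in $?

Demand slope: (171 − 162)/(25 − 34) = -1, so qd = 196 − p.
Supply slope: (155 − 145)/(23 − 21) = 5, so qs = 5p + 40.
Without the tax, 196 − p = 5p + 40 gives 6p = 156, so p* = $26 and q* = 170.
With the tax collected from buyers, demand (in seller-price terms) shifts: qd = 196 − (p + 24).
New equilibrium: buyers pay $46, producers receive $22, q = 150. (Wedge: pb − ps = 24.)
Quantity falls by |ΔQ| = |170 − 150| = 20.
DWL = ½ · t · |ΔQ| = ½ · 24 · 20 = $240.

Deadweight loss = $240.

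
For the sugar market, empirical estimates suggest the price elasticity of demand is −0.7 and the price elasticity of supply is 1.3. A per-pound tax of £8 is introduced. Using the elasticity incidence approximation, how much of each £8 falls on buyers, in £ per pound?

Incidence ratio: buyers' share ≈ εs / (εs + |εd|) = 1.3 / (1.3 + 0.7) = 0.65.
So buyers bear ≈ 0.65 × £8 = £5.2; sellers bear £2.8.

Buyers bear ≈ £5.2 per pound.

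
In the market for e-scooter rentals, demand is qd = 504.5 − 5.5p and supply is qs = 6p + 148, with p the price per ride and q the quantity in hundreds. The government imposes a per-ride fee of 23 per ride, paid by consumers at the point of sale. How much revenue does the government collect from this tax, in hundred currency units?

Tax revenue = 6164 hundred.

Without the tax, 504.5 − 5.5p = 6p + 148 gives 11.5p = 356.5, so p* = 31 and q* = 334.
With the tax collected from consumers, demand (in seller-price terms) shifts: qd = 504.5 − 5.5(p + 23).
New equilibrium: consumers pay 43, suppliers receive 20, q = 268. (Wedge: pb − ps = 23.)
Revenue = t · Q = 23 · 268 = 6164.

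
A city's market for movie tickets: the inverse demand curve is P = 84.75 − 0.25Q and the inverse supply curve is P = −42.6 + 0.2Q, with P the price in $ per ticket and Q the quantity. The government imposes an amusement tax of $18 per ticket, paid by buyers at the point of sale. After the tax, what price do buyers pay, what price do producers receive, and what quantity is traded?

Buyers pay $24; producers receive $6; quantity = 243.

Inverting to Q(P) form: Qd = 339 − 4P; Qs = 5P + 213.
Before the tax: set 339 − 4P = 5P + 213 → P* = $14, Q* = 283.
With the tax collected from buyers, demand (in seller-price terms) shifts: Qd = 339 − 4(P + 18).
New equilibrium: buyers pay $24, producers receive $6, Q = 243. (Wedge: Pb − Ps = 18.)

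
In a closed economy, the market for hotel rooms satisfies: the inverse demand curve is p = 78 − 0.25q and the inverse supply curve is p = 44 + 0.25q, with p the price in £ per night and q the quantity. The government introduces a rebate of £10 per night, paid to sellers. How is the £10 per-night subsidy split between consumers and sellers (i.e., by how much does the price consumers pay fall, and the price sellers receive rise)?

Consumers gain £5 per night; sellers gain £5 per night.

Rewrite in direct form: qd = 312 − 4p and qs = 4p − 176.
Without the subsidy, 312 − 4p = 4p − 176 gives 8p = 488, so p* = £61 and q* = 68.
With a per-unit subsidy paid to sellers, each receives p + 10 per unit sold, so supply becomes qs = 4(p + 10) − 176.
New equilibrium: consumers pay £56, sellers receive £66, q = 88. (Wedge: pb − ps = −10.)
Gain to consumers: £5; to sellers: £5. (They sum to £10.)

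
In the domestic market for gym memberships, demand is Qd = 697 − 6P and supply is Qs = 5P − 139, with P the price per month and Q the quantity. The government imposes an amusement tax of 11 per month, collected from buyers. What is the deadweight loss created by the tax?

Deadweight loss = 165.

Before the tax: set 697 − 6P = 5P − 139 → P* = 76, Q* = 241.
With the tax collected from buyers, demand (in seller-price terms) shifts: Qd = 697 − 6(P + 11).
Solving gives Q = 211 with buyers paying 81 and producers receiving 70 (the 11 wedge).
Quantity falls by |ΔQ| = |241 − 211| = 30.
DWL = ½ · t · |ΔQ| = ½ · 11 · 30 = 165.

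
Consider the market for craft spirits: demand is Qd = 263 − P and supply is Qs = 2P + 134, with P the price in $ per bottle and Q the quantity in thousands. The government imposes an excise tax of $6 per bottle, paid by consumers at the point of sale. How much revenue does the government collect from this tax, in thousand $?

Tax revenue = $1296 thousand.

Without the tax, 263 − P = 2P + 134 gives 3P = 129, so P* = $43 and Q* = 220.
With the tax collected from consumers, demand (in seller-price terms) shifts: Qd = 263 − (P + 6).
New equilibrium: consumers pay $47, producers receive $41, Q = 216. (Wedge: Pb − Ps = 6.)
Revenue = t · Q = 6 · 216 = $1296.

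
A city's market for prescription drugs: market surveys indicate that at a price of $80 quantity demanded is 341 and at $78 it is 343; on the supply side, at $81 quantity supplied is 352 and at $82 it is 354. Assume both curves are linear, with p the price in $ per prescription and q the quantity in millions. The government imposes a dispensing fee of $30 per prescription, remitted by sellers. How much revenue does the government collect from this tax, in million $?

Demand slope: (343 − 341)/(78 − 80) = -1, so qd = 421 − p.
Supply slope: (354 − 352)/(82 − 81) = 2, so qs = 2p + 190.
Without the tax, 421 − p = 2p + 190 gives 3p = 231, so p* = $77 and q* = 344.
With the tax collected from sellers, supply shifts: qs = 2(p − 30) + 190.
Solving gives q = 324 with consumers paying $97 and sellers receiving $67 (the $30 wedge).
Revenue = t · Q = 30 · 324 = $9720.

Tax revenue = $9720 million.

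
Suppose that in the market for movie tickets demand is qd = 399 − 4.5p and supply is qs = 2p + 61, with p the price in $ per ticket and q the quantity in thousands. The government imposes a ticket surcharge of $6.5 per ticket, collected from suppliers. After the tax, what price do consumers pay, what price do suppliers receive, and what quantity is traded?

Without the tax, 399 − 4.5p = 2p + 61 gives 6.5p = 338, so p* = $52 and q* = 165.
With the tax collected from suppliers, supply shifts: qs = 2(p − 6.5) + 61.
Solving gives q = 156 with consumers paying $54 and suppliers receiving $47.5 (the $6.5 wedge).

Consumers pay $54; suppliers receive $47.5; quantity = 156.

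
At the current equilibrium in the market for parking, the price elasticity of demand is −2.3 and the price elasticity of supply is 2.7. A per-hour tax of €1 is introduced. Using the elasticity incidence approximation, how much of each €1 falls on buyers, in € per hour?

Incidence ratio: buyers' share ≈ εs / (εs + |εd|) = 2.7 / (2.7 + 2.3) = 0.54.
So buyers bear ≈ 0.54 × €1 = €0.54; suppliers bear €0.46.

Buyers bear ≈ €0.54 per hour.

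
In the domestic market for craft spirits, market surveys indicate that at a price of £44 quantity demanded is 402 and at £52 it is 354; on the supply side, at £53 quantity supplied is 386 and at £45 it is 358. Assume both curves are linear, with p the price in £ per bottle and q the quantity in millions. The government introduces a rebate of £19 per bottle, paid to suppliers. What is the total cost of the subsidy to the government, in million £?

Government outlay = £7866 million.

Demand slope: (354 − 402)/(52 − 44) = -6, so qd = 666 − 6p.
Supply slope: (358 − 386)/(45 − 53) = 3.5, so qs = 3.5p + 200.5.
Before the subsidy: set 666 − 6p = 3.5p + 200.5 → p* = £49, q* = 372.
With a per-unit subsidy paid to suppliers, each receives p + 19 per unit sold, so supply becomes qs = 3.5(p + 19) + 200.5.
New equilibrium: consumers pay £42, suppliers receive £61, q = 414. (Wedge: pb − ps = −19.)
Outlay = t · Q = 19 · 414 = £7866.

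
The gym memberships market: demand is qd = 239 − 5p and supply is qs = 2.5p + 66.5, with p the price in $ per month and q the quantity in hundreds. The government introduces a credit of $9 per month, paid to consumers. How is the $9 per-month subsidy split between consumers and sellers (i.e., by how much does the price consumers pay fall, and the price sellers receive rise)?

Without the subsidy, 239 − 5p = 2.5p + 66.5 gives 7.5p = 172.5, so p* = $23 and q* = 124.
With a per-unit subsidy paid to consumers, each effectively pays p − 9, so demand becomes qd = 239 − 5(p − 9).
Solving gives q = 139 with consumers paying $20 and sellers receiving $29 (the $9 wedge).
Gain to consumers: $3; to sellers: $6. (They sum to $9.)

Consumers gain $3 per month; sellers gain $6 per month.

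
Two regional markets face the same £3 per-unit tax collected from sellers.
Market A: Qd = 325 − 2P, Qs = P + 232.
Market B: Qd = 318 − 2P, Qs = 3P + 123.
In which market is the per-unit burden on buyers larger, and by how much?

Market B, by £0.8.

Market A: pre-tax P* = £31, Q* = 263; post-tax Q = 261; per-unit burden on buyers = £1.
Market B: pre-tax P* = £39, Q* = 240; post-tax Q = 236.4; per-unit burden on buyers = £1.8.
Difference: £1 vs £1.8 → market B is larger by £0.8.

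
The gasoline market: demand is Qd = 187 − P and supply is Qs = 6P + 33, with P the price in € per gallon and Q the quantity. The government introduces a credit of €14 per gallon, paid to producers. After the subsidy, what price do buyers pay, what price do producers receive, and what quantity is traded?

Without the subsidy, 187 − P = 6P + 33 gives 7P = 154, so P* = €22 and Q* = 165.
With a per-unit subsidy paid to producers, each receives P + 14 per unit sold, so supply becomes Qs = 6(P + 14) + 33.
Solving gives Q = 177 with buyers paying €10 and producers receiving €24 (the €14 wedge).

Buyers pay €10; producers receive €24; quantity = 177.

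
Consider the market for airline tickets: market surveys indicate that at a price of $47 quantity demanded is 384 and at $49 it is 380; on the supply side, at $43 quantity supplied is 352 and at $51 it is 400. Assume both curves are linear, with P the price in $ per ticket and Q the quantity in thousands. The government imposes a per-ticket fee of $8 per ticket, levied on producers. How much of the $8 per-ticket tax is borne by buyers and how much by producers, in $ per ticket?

Buyers bear $6 per ticket; producers bear $2 per ticket.

Demand slope: (380 − 384)/(49 − 47) = -2, so Qd = 478 − 2P.
Supply slope: (400 − 352)/(51 − 43) = 6, so Qs = 6P + 94.
Before the tax: set 478 − 2P = 6P + 94 → P* = $48, Q* = 382.
With the tax collected from producers, supply shifts: Qs = 6(P − 8) + 94.
Solving gives Q = 370 with buyers paying $54 and producers receiving $46 (the $8 wedge).
Burden on buyers: $6; on producers: $2. (They sum to $8.)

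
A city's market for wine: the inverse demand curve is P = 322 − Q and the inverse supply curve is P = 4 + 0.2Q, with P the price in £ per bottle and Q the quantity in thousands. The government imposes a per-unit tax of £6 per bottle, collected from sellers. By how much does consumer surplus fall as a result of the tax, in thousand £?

Consumer surplus falls by £1312.5 thousand.

Rewrite in direct form: Qd = 322 − P and Qs = 5P − 20.
Without the tax, 322 − P = 5P − 20 gives 6P = 342, so P* = £57 and Q* = 265.
With the tax collected from sellers, supply shifts: Qs = 5(P − 6) − 20.
New equilibrium: buyers pay £62, sellers receive £56, Q = 260. (Wedge: Pb − Ps = 6.)
ΔCS is the trapezoid between Q = 260 and Q = 265 of height £5: ½ · (265 + 260) · 5 = £1312.5.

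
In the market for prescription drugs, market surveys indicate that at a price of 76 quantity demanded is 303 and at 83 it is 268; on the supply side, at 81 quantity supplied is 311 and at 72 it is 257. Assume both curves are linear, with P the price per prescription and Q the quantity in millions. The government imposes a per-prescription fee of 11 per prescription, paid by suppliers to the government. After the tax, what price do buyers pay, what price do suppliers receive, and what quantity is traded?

Demand slope: (268 − 303)/(83 − 76) = -5, so Qd = 683 − 5P.
Supply slope: (257 − 311)/(72 − 81) = 6, so Qs = 6P − 175.
Before the tax: set 683 − 5P = 6P − 175 → P* = 78, Q* = 293.
With the tax collected from suppliers, supply shifts: Qs = 6(P − 11) − 175.
Solving gives Q = 263 with buyers paying 84 and suppliers receiving 73 (the 11 wedge).

Buyers pay 84; suppliers receive 73; quantity = 263.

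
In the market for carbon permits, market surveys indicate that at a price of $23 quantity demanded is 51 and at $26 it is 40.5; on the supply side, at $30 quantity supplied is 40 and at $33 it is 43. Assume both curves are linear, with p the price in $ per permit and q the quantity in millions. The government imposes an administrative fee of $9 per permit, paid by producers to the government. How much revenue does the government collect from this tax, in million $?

Tax revenue = $270 million.

Demand slope: (40.5 − 51)/(26 − 23) = -3.5, so qd = 131.5 − 3.5p.
Supply slope: (43 − 40)/(33 − 30) = 1, so qs = p + 10.
Without the tax, 131.5 − 3.5p = p + 10 gives 4.5p = 121.5, so p* = $27 and q* = 37.
With the tax collected from producers, supply shifts: qs = (p − 9) + 10.
Solving gives q = 30 with consumers paying $29 and producers receiving $20 (the $9 wedge).
Revenue = t · Q = 9 · 30 = $270.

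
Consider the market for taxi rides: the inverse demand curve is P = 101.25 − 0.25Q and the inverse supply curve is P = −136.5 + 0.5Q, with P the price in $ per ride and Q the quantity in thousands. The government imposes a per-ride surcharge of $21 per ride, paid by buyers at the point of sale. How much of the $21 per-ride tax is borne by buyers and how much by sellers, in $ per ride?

Rewrite in direct form: Qd = 405 − 4P and Qs = 2P + 273.
Before the tax: set 405 − 4P = 2P + 273 → P* = $22, Q* = 317.
With the tax collected from buyers, demand (in seller-price terms) shifts: Qd = 405 − 4(P + 21).
Solving gives Q = 289 with buyers paying $29 and sellers receiving $8 (the $21 wedge).
Burden on buyers: $7; on sellers: $14. (They sum to $21.)

Buyers bear $7 per ride; sellers bear $14 per ride.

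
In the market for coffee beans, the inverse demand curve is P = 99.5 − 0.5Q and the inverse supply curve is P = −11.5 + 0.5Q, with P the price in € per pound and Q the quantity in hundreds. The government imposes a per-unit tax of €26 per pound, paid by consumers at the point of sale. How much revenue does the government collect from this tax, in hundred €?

Tax revenue = €2210 hundred.

Rewrite in direct form: Qd = 199 − 2P and Qs = 2P + 23.
Before the tax: set 199 − 2P = 2P + 23 → P* = €44, Q* = 111.
With the tax collected from consumers, demand (in seller-price terms) shifts: Qd = 199 − 2(P + 26).
Solving gives Q = 85 with consumers paying €57 and producers receiving €31 (the €26 wedge).
Revenue = t · Q = 26 · 85 = €2210.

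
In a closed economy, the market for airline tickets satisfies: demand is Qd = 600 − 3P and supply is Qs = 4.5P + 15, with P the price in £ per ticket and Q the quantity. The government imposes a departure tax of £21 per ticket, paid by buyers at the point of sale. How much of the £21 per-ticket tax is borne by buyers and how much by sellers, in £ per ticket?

Before the tax: set 600 − 3P = 4.5P + 15 → P* = £78, Q* = 366.
With the tax collected from buyers, demand (in seller-price terms) shifts: Qd = 600 − 3(P + 21).
Solving gives Q = 328.2 with buyers paying £90.6 and sellers receiving £69.6 (the £21 wedge).
Burden on buyers: £12.6; on sellers: £8.4. (They sum to £21.)

Buyers bear £12.6 per ticket; sellers bear £8.4 per ticket.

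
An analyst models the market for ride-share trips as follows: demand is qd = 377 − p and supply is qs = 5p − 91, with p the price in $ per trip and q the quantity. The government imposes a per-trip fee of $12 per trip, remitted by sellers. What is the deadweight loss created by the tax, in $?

Deadweight loss = $60.

Before the tax: set 377 − p = 5p − 91 → p* = $78, q* = 299.
With the tax collected from sellers, supply shifts: qs = 5(p − 12) − 91.
Solving gives q = 289 with buyers paying $88 and sellers receiving $76 (the $12 wedge).
Quantity falls by |ΔQ| = |299 − 289| = 10.
DWL = ½ · t · |ΔQ| = ½ · 12 · 10 = $60.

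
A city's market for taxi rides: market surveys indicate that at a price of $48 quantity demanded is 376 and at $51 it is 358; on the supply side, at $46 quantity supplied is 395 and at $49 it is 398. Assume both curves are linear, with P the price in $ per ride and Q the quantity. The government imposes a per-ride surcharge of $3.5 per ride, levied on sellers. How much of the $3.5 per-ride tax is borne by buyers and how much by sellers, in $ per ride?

Demand slope: (358 − 376)/(51 − 48) = -6, so Qd = 664 − 6P.
Supply slope: (398 − 395)/(49 − 46) = 1, so Qs = P + 349.
Without the tax, 664 − 6P = P + 349 gives 7P = 315, so P* = $45 and Q* = 394.
With the tax collected from sellers, supply shifts: Qs = (P − 3.5) + 349.
Solving gives Q = 391 with buyers paying $45.5 and sellers receiving $42 (the $3.5 wedge).
Burden on buyers: $0.5; on sellers: $3. (They sum to $3.5.)
The less price-elastic side of the market bears the larger share of a per-unit tax.

Buyers bear $0.5 per ride; sellers bear $3 per ride.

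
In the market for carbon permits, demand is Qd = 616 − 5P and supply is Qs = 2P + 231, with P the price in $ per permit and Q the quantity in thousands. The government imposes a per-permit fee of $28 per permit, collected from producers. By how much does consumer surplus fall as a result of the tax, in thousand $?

Before the tax: set 616 − 5P = 2P + 231 → P* = $55, Q* = 341.
With the tax collected from producers, supply shifts: Qs = 2(P − 28) + 231.
New equilibrium: buyers pay $63, producers receive $35, Q = 301. (Wedge: Pb − Ps = 28.)
ΔCS is the trapezoid between Q = 301 and Q = 341 of height $8: ½ · (341 + 301) · 8 = $2568.

Consumer surplus falls by $2568 thousand.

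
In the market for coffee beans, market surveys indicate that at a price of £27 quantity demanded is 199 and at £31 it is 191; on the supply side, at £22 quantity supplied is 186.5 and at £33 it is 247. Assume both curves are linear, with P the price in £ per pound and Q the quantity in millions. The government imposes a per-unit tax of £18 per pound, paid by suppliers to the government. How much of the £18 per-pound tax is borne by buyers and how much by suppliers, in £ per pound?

Buyers bear £13.2 per pound; suppliers bear £4.8 per pound.

Demand slope: (191 − 199)/(31 − 27) = -2, so Qd = 253 − 2P.
Supply slope: (247 − 186.5)/(33 − 22) = 5.5, so Qs = 5.5P + 65.5.
Without the tax, 253 − 2P = 5.5P + 65.5 gives 7.5P = 187.5, so P* = £25 and Q* = 203.
With the tax collected from suppliers, supply shifts: Qs = 5.5(P − 18) + 65.5.
Solving gives Q = 176.6 with buyers paying £38.2 and suppliers receiving £20.2 (the £18 wedge).
Burden on buyers: £13.2; on suppliers: £4.8. (They sum to £18.)
The less price-elastic side of the market bears the larger share of a per-unit tax.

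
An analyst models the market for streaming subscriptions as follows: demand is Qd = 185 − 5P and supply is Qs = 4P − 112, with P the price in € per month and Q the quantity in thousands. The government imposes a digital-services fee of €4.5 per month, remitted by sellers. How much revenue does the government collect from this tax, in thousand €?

Tax revenue = €45 thousand.

Without the tax, 185 − 5P = 4P − 112 gives 9P = 297, so P* = €33 and Q* = 20.
With the tax collected from sellers, supply shifts: Qs = 4(P − 4.5) − 112.
Solving gives Q = 10 with consumers paying €35 and sellers receiving €30.5 (the €4.5 wedge).
Revenue = t · Q = 4.5 · 10 = €45.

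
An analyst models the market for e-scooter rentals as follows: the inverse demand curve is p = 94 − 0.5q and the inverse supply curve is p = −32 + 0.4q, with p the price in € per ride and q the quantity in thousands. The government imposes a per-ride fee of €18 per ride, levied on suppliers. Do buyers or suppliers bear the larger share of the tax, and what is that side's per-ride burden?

Inverting to q(p) form: qd = 188 − 2p; qs = 2.5p + 80.
Before the tax: set 188 − 2p = 2.5p + 80 → p* = €24, q* = 140.
With the tax collected from suppliers, supply shifts: qs = 2.5(p − 18) + 80.
New equilibrium: buyers pay €34, suppliers receive €16, q = 120. (Wedge: pb − ps = 18.)
Per-ride burden: buyers €10, suppliers €8.
Buyers take the larger share because demand is less price-elastic here (demand slope 2 vs supply slope 2.5).

Buyers bear the larger share: €10 per ride.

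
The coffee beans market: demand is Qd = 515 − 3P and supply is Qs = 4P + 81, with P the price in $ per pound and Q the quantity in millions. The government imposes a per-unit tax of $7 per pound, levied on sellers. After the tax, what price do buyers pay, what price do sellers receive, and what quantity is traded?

Before the tax: set 515 − 3P = 4P + 81 → P* = $62, Q* = 329.
With the tax collected from sellers, supply shifts: Qs = 4(P − 7) + 81.
New equilibrium: buyers pay $66, sellers receive $59, Q = 317. (Wedge: Pb − Ps = 7.)
The less price-elastic side of the market bears the larger share of a per-unit tax.

Buyers pay $66; sellers receive $59; quantity = 317.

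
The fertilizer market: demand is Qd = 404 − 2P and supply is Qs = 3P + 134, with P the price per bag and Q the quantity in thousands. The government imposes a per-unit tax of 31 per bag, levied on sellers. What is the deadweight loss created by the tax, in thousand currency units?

Deadweight loss = 576.6 thousand.

Before the tax: set 404 − 2P = 3P + 134 → P* = 54, Q* = 296.
With the tax collected from sellers, supply shifts: Qs = 3(P − 31) + 134.
Solving gives Q = 258.8 with buyers paying 72.6 and sellers receiving 41.6 (the 31 wedge).
Quantity falls by |ΔQ| = |296 − 258.8| = 37.2.
DWL = ½ · t · |ΔQ| = ½ · 31 · 37.2 = 576.6.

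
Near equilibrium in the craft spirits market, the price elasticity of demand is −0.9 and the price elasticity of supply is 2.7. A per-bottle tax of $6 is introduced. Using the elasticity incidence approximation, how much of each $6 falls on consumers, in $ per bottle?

Incidence ratio: consumers' share ≈ εs / (εs + |εd|) = 2.7 / (2.7 + 0.9) = 0.75.
So consumers bear ≈ 0.75 × $6 = $4.5; suppliers bear $1.5.

Consumers bear ≈ $4.5 per bottle.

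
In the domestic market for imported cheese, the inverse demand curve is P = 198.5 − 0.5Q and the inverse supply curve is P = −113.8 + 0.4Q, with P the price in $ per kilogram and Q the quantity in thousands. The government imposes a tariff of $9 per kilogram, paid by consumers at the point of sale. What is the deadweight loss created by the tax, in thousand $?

Rewrite in direct form: Qd = 397 − 2P and Qs = 2.5P + 284.5.
Without the tax, 397 − 2P = 2.5P + 284.5 gives 4.5P = 112.5, so P* = $25 and Q* = 347.
With the tax collected from consumers, demand (in seller-price terms) shifts: Qd = 397 − 2(P + 9).
New equilibrium: consumers pay $30, producers receive $21, Q = 337. (Wedge: Pb − Ps = 9.)
Quantity falls by |ΔQ| = |347 − 337| = 10.
DWL = ½ · t · |ΔQ| = ½ · 9 · 10 = $45.

Deadweight loss = $45 thousand.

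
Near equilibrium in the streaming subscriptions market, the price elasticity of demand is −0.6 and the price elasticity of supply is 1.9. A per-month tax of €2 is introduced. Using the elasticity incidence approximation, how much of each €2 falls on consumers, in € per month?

Incidence ratio: consumers' share ≈ εs / (εs + |εd|) = 1.9 / (1.9 + 0.6) = 0.76.
So consumers bear ≈ 0.76 × €2 = €1.52; producers bear €0.48.

Consumers bear ≈ €1.52 per month.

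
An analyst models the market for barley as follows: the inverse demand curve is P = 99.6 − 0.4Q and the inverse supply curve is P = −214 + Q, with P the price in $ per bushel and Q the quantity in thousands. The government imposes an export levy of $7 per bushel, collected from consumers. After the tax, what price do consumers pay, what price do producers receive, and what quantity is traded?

Rewrite in direct form: Qd = 249 − 2.5P and Qs = P + 214.
Without the tax, 249 − 2.5P = P + 214 gives 3.5P = 35, so P* = $10 and Q* = 224.
With the tax collected from consumers, demand (in seller-price terms) shifts: Qd = 249 − 2.5(P + 7).
New equilibrium: consumers pay $12, producers receive $5, Q = 219. (Wedge: Pb − Ps = 7.)
The less price-elastic side of the market bears the larger share of a per-unit tax.

Consumers pay $12; producers receive $5; quantity = 219.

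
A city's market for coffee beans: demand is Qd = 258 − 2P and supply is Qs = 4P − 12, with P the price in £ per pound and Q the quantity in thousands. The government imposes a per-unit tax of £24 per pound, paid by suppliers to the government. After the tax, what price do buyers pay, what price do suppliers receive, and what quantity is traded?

Buyers pay £61; suppliers receive £37; quantity = 136.

Before the tax: set 258 − 2P = 4P − 12 → P* = £45, Q* = 168.
With the tax collected from suppliers, supply shifts: Qs = 4(P − 24) − 12.
Solving gives Q = 136 with buyers paying £61 and suppliers receiving £37 (the £24 wedge).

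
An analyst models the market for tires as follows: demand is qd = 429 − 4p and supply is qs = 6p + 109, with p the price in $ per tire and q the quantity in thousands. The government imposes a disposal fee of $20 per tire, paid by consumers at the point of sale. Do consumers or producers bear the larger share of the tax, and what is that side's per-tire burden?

Without the tax, 429 − 4p = 6p + 109 gives 10p = 320, so p* = $32 and q* = 301.
With the tax collected from consumers, demand (in seller-price terms) shifts: qd = 429 − 4(p + 20).
Solving gives q = 253 with consumers paying $44 and producers receiving $24 (the $20 wedge).
Per-tire burden: consumers $12, producers $8.
Consumers take the larger share because demand is less price-elastic here (demand slope 4 vs supply slope 6).

Consumers bear the larger share: $12 per tire.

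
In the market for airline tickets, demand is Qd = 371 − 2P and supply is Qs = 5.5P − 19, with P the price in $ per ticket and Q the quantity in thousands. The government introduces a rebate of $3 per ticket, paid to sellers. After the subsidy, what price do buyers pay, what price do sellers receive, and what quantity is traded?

Before the subsidy: set 371 − 2P = 5.5P − 19 → P* = $52, Q* = 267.
With a per-unit subsidy paid to sellers, each receives P + 3 per unit sold, so supply becomes Qs = 5.5(P + 3) − 19.
New equilibrium: buyers pay $49.8, sellers receive $52.8, Q = 271.4. (Wedge: Pb − Ps = −3.)

Buyers pay $49.8; sellers receive $52.8; quantity = 271.4.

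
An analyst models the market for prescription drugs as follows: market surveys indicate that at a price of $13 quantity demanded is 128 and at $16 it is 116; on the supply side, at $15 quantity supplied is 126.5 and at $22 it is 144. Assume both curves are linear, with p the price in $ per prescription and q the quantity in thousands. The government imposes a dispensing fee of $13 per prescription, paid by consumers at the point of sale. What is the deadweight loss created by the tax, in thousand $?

Demand slope: (116 − 128)/(16 − 13) = -4, so qd = 180 − 4p.
Supply slope: (144 − 126.5)/(22 − 15) = 2.5, so qs = 2.5p + 89.
Before the tax: set 180 − 4p = 2.5p + 89 → p* = $14, q* = 124.
With the tax collected from consumers, demand (in seller-price terms) shifts: qd = 180 − 4(p + 13).
Solving gives q = 104 with consumers paying $19 and suppliers receiving $6 (the $13 wedge).
Quantity falls by |ΔQ| = |124 − 104| = 20.
DWL = ½ · t · |ΔQ| = ½ · 13 · 20 = $130.

Deadweight loss = $130 thousand.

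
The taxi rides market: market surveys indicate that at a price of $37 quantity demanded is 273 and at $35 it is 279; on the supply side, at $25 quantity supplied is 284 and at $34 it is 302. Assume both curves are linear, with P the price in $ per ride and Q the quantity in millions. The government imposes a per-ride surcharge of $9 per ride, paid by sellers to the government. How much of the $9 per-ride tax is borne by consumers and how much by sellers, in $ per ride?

Demand slope: (279 − 273)/(35 − 37) = -3, so Qd = 384 − 3P.
Supply slope: (302 − 284)/(34 − 25) = 2, so Qs = 2P + 234.
Without the tax, 384 − 3P = 2P + 234 gives 5P = 150, so P* = $30 and Q* = 294.
With the tax collected from sellers, supply shifts: Qs = 2(P − 9) + 234.
New equilibrium: consumers pay $33.6, sellers receive $24.6, Q = 283.2. (Wedge: Pb − Ps = 9.)
Burden on consumers: $3.6; on sellers: $5.4. (They sum to $9.)

Consumers bear $3.6 per ride; sellers bear $5.4 per ride.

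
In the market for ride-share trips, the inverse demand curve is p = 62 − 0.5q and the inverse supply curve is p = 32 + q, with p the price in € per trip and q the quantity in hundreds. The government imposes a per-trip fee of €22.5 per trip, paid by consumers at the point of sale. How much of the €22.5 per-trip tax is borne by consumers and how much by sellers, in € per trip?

Inverting to q(p) form: qd = 124 − 2p; qs = p − 32.
Without the tax, 124 − 2p = p − 32 gives 3p = 156, so p* = €52 and q* = 20.
With the tax collected from consumers, demand (in seller-price terms) shifts: qd = 124 − 2(p + 22.5).
Solving gives q = 5 with consumers paying €59.5 and sellers receiving €37 (the €22.5 wedge).
Burden on consumers: €7.5; on sellers: €15. (They sum to €22.5.)
The less price-elastic side of the market bears the larger share of a per-unit tax.

Consumers bear €7.5 per trip; sellers bear €15 per trip.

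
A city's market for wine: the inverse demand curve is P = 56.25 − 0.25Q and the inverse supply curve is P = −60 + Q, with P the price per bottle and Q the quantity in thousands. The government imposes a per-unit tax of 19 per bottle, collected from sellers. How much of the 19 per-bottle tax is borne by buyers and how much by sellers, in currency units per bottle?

Buyers bear 3.8 per bottle; sellers bear 15.2 per bottle.

Rewrite in direct form: Qd = 225 − 4P and Qs = P + 60.
Without the tax, 225 − 4P = P + 60 gives 5P = 165, so P* = 33 and Q* = 93.
With the tax collected from sellers, supply shifts: Qs = (P − 19) + 60.
Solving gives Q = 77.8 with buyers paying 36.8 and sellers receiving 17.8 (the 19 wedge).
Burden on buyers: 3.8; on sellers: 15.2. (They sum to 19.)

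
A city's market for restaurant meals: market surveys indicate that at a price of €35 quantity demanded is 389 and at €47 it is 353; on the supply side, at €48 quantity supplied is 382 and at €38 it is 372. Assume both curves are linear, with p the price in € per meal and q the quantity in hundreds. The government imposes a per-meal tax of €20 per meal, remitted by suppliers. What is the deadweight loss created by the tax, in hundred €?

Deadweight loss = €150 hundred.

Demand slope: (353 − 389)/(47 − 35) = -3, so qd = 494 − 3p.
Supply slope: (372 − 382)/(38 − 48) = 1, so qs = p + 334.
Before the tax: set 494 − 3p = p + 334 → p* = €40, q* = 374.
With the tax collected from suppliers, supply shifts: qs = (p − 20) + 334.
New equilibrium: consumers pay €45, suppliers receive €25, q = 359. (Wedge: pb − ps = 20.)
Quantity falls by |ΔQ| = |374 − 359| = 15.
DWL = ½ · t · |ΔQ| = ½ · 20 · 15 = €150.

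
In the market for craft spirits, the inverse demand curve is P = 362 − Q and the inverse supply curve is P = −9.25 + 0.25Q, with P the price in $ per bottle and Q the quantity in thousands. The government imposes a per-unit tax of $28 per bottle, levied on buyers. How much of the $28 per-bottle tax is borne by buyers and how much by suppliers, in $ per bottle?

Inverting to Q(P) form: Qd = 362 − P; Qs = 4P + 37.
Without the tax, 362 − P = 4P + 37 gives 5P = 325, so P* = $65 and Q* = 297.
With the tax collected from buyers, demand (in seller-price terms) shifts: Qd = 362 − (P + 28).
Solving gives Q = 274.6 with buyers paying $87.4 and suppliers receiving $59.4 (the $28 wedge).
Burden on buyers: $22.4; on suppliers: $5.6. (They sum to $28.)

Buyers bear $22.4 per bottle; suppliers bear $5.6 per bottle.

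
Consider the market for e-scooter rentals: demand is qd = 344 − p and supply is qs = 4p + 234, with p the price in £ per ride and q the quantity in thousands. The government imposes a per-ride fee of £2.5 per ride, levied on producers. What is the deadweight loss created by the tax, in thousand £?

Deadweight loss = £2.5 thousand.

Without the tax, 344 − p = 4p + 234 gives 5p = 110, so p* = £22 and q* = 322.
With the tax collected from producers, supply shifts: qs = 4(p − 2.5) + 234.
New equilibrium: consumers pay £24, producers receive £21.5, q = 320. (Wedge: pb − ps = 2.5.)
Quantity falls by |ΔQ| = |322 − 320| = 2.
DWL = ½ · t · |ΔQ| = ½ · 2.5 · 2 = £2.5.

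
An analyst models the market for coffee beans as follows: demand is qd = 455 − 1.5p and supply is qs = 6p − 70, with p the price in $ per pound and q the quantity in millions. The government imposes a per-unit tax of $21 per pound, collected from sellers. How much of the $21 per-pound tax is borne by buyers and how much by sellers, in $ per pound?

Buyers bear $16.8 per pound; sellers bear $4.2 per pound.

Before the tax: set 455 − 1.5p = 6p − 70 → p* = $70, q* = 350.
With the tax collected from sellers, supply shifts: qs = 6(p − 21) − 70.
New equilibrium: buyers pay $86.8, sellers receive $65.8, q = 324.8. (Wedge: pb − ps = 21.)
Burden on buyers: $16.8; on sellers: $4.2. (They sum to $21.)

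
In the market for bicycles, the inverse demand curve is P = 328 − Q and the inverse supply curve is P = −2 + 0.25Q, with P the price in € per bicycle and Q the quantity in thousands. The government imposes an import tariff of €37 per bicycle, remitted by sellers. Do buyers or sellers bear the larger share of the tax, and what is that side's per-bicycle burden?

Rewrite in direct form: Qd = 328 − P and Qs = 4P + 8.
Before the tax: set 328 − P = 4P + 8 → P* = €64, Q* = 264.
With the tax collected from sellers, supply shifts: Qs = 4(P − 37) + 8.
New equilibrium: buyers pay €93.6, sellers receive €56.6, Q = 234.4. (Wedge: Pb − Ps = 37.)
Per-bicycle burden: buyers €29.6, sellers €7.4.
Buyers take the larger share because demand is less price-elastic here (demand slope 1 vs supply slope 4).

Buyers bear the larger share: €29.6 per bicycle.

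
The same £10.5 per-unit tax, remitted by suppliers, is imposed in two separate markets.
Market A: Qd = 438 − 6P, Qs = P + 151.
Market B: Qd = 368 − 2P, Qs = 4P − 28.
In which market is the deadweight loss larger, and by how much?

Market B, by £26.25.

Market A: pre-tax P* = £41, Q* = 192; post-tax Q = 183; deadweight loss = £47.25.
Market B: pre-tax P* = £66, Q* = 236; post-tax Q = 222; deadweight loss = £73.5.
Difference: £47.25 vs £73.5 → market B is larger by £26.25.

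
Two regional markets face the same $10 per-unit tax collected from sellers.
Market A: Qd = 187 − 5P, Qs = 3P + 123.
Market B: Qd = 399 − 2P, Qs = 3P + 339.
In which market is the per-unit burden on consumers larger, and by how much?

Market B, by $2.25.

Market A: pre-tax P* = $8, Q* = 147; post-tax Q = 128.25; per-unit burden on consumers = $3.75.
Market B: pre-tax P* = $12, Q* = 375; post-tax Q = 363; per-unit burden on consumers = $6.
Difference: $3.75 vs $6 → market B is larger by $2.25.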